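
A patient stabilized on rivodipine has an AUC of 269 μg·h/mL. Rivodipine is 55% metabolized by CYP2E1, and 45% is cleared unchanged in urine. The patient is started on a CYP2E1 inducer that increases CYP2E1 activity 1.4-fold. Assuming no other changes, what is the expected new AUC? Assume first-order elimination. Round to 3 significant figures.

220 μg·h/mL

CYP2E1: 0.55 × 1.4 = 0.77
Other: 0.45 (unchanged)
New clearance relative to baseline: 0.77 + 0.45 = 1.22.
AUC ∝ 1/CL, so new value = 269 / 1.22 = 220 μg·h/mL.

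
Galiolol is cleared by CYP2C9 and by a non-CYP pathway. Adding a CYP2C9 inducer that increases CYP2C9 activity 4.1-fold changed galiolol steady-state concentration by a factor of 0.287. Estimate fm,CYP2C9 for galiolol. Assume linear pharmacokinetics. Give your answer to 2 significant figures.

0.80

Write x for the fraction cleared via CYP2C9. The observed steady-state concentration change means clearance rose to 1/0.287 = 3.484 of baseline.
Only the CYP2C9 route changed, so 3.484 = x·4.1 + (1 − x), giving x = 0.80.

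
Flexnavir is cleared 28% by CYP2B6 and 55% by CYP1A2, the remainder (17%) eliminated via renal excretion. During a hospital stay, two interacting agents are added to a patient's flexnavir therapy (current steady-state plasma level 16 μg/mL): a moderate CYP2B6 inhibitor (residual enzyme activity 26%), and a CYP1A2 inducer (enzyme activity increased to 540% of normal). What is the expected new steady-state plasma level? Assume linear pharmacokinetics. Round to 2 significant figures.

5.0 μg/mL

The CYP2B6 pathway (28% of clearance) is reduced to 0.26× activity: 0.28 × 0.26 = 0.0728.
The CYP1A2 pathway (55% of clearance) is boosted to 5.4× activity: 0.55 × 5.4 = 2.97.
Non-CYP routes (17%) are unchanged.
New clearance relative to baseline: 0.0728 + 2.97 + 0.17 = 3.2128.
Steady-state plasma level ∝ 1/CL: new value = 16 / 3.2128 = 5.0 μg/mL.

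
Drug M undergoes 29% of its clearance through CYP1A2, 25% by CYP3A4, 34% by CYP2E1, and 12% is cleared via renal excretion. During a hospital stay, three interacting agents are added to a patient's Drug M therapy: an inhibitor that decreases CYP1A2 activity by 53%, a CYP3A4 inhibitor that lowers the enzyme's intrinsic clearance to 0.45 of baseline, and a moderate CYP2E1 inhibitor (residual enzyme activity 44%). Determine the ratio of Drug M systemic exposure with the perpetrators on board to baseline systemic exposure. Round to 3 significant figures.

The CYP1A2 pathway (29% of clearance) is reduced to 0.47× activity: 0.29 × 0.47 = 0.1363.
The CYP3A4 pathway (25% of clearance) falls to 0.45× activity: 0.25 × 0.45 = 0.1125.
The CYP2E1 pathway (34% of clearance) is reduced to 0.44× activity: 0.34 × 0.44 = 0.1496.
The remaining 12% of clearance is unaffected.
New clearance relative to baseline: 0.1363 + 0.1125 + 0.1496 + 0.12 = 0.5184.
Systemic exposure ∝ 1/CL: fold-change = 1 / 0.5184 = 1.93.

1.93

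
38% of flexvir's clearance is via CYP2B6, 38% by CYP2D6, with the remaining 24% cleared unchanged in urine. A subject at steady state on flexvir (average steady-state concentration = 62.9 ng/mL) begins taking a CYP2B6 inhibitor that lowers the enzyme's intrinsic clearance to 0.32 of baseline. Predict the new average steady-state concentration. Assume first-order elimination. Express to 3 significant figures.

84.8 ng/mL

The CYP2B6 pathway (38% of clearance) drops to 0.32× activity: 0.38 × 0.32 = 0.1216.
CYP2D6 (38%) and the residual 24% are unaffected.
Relative clearance = 0.1216 + 0.38 + 0.24 = 0.7416.
Average steady-state concentration ∝ 1/CL, so new value = 62.9 / 0.7416 = 84.8 ng/mL.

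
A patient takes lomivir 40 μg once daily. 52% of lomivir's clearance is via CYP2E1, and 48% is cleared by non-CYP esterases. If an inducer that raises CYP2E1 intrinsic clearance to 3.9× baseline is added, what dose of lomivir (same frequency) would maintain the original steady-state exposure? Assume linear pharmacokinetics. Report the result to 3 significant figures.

The CYP2E1 pathway (52% of clearance) increases to 3.9× activity: 0.52 × 3.9 = 2.028.
Non-CYP routes (48%) are unchanged.
New clearance relative to baseline: 2.028 + 0.48 = 2.508.
Exposure is unchanged when dose changes in proportion to clearance. New dose = 40 μg × 2.508 = 100 μg.

100 μg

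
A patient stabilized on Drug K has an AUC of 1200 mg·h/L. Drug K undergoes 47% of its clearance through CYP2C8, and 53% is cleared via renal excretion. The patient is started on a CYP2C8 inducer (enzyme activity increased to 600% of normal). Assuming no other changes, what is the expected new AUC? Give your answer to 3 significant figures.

358 mg·h/L

The CYP2C8 pathway (47% of clearance) is boosted to 6× activity: 0.47 × 6 = 2.82.
Non-CYP routes (53%) are unchanged.
Relative clearance = 2.82 + 0.53 = 3.35.
AUC ∝ 1/CL, so new value = 1200 / 3.35 = 358 mg·h/L.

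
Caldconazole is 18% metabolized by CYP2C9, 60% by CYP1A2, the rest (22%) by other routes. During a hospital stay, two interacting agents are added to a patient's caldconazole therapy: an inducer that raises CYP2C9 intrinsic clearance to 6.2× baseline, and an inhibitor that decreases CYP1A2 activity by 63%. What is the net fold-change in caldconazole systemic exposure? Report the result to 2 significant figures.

0.64

The CYP2C9 pathway (18% of clearance) rises to 6.2× activity: 0.18 × 6.2 = 1.116.
The CYP1A2 pathway (60% of clearance) is reduced to 0.37× activity: 0.6 × 0.37 = 0.222.
The remaining 22% of clearance is unaffected.
New clearance relative to baseline: 1.116 + 0.222 + 0.22 = 1.558.
Because systemic exposure varies inversely with clearance, the combined effect is 1 / 1.558 = 0.64.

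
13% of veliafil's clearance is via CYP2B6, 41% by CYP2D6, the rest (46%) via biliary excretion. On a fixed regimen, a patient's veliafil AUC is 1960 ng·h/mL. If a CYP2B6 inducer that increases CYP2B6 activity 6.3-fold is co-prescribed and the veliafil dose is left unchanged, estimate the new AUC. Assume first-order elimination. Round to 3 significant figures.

The CYP2B6 pathway (13% of clearance) increases to 6.3× activity: 0.13 × 6.3 = 0.819.
CYP2D6 (41%) and the residual 46% are unaffected.
New clearance relative to baseline: 0.819 + 0.41 + 0.46 = 1.689.
With dosing unchanged, AUC scales as 1/CL: 1960 / 1.689 = 1.16 × 10³ ng·h/mL.

1.16 × 10³ ng·h/mL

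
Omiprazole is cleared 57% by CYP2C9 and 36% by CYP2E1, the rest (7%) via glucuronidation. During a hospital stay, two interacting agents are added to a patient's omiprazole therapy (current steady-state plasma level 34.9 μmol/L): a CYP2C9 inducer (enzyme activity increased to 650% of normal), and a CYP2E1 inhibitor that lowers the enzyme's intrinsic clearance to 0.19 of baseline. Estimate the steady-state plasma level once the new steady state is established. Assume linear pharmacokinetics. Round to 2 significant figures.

The CYP2C9 pathway (57% of clearance) increases to 6.5× activity: 0.57 × 6.5 = 3.705.
The CYP2E1 pathway (36% of clearance) falls to 0.19× activity: 0.36 × 0.19 = 0.0684.
The remaining 7% of clearance is unaffected.
CL_new/CL_old = 3.705 + 0.0684 + 0.07 = 3.8434.
Steady-state plasma level ∝ 1/CL: new value = 34.9 / 3.8434 = 9.1 μmol/L.

9.1 μmol/L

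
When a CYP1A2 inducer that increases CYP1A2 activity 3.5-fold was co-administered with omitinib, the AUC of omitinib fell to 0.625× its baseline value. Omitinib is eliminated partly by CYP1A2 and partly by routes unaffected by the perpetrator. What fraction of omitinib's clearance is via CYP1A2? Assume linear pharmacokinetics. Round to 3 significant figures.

0.240

Call the CYP1A2 fraction fm. After the interaction, CL_new/CL_old = fm × 3.5 + (1 − fm).
AUC ratio = 1 / (new CL fraction), so new CL fraction = 1 / 0.625 = 1.6.
fm × 3.5 + 1 − fm = 1.6  ⇒  fm × (3.5 − 1) = 0.6  ⇒  fm = 0.240.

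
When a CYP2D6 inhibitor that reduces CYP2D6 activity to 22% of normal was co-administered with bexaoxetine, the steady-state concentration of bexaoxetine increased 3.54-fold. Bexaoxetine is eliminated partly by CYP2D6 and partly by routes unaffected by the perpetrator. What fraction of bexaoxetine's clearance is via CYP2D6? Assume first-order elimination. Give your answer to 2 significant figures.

Let fm be the CYP2D6 fraction. New clearance relative to baseline = fm × 0.22 + (1 − fm).
Steady-state concentration ratio = 1 / (new CL fraction), so new CL fraction = 1 / 3.54 = 0.2825.
fm × 0.22 + 1 − fm = 0.2825  ⇒  fm × (0.22 − 1) = −0.7175  ⇒  fm = 0.92.

0.92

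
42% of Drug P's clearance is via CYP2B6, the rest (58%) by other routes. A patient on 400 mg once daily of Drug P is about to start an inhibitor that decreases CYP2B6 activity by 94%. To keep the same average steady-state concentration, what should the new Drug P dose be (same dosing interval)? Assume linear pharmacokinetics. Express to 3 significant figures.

CYP2B6: 0.42 × 0.06 = 0.0252
Other: 0.58 (unchanged)
New clearance relative to baseline: 0.0252 + 0.58 = 0.6052.
Exposure is unchanged when dose changes in proportion to clearance. New dose = 400 mg × 0.6052 = 242 mg.

242 mg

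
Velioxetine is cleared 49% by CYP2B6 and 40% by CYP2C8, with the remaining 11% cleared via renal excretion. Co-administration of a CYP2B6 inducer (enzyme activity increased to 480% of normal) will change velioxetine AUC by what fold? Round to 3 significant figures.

0.349

CYP2B6: 0.49 × 4.8 = 2.352
CYP2C8: 0.4 (unchanged)
Other: 0.11 (unchanged)
New clearance relative to baseline: 2.352 + 0.4 + 0.11 = 2.862.
AUC ratio = CL_old/CL_new = 1 / 2.862 = 0.349.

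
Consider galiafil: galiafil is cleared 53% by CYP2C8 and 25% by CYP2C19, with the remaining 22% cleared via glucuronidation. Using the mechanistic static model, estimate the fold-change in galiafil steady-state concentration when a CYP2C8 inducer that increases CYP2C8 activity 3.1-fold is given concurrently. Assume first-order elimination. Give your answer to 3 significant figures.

The CYP2C8 pathway (53% of clearance) rises to 3.1× activity: 0.53 × 3.1 = 1.643.
CYP2C19 (25%) and the residual 22% are unaffected.
Relative clearance = 1.643 + 0.25 + 0.22 = 2.113.
Steady-state concentration ratio = CL_old/CL_new = 1 / 2.113 = 0.473.

0.473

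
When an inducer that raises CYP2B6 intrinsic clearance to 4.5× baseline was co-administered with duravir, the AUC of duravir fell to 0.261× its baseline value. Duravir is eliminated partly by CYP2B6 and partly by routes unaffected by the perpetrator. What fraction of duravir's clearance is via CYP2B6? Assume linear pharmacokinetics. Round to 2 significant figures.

Let fm be the CYP2B6 fraction. New clearance relative to baseline = fm × 4.5 + (1 − fm).
AUC ratio = 1 / (new CL fraction), so new CL fraction = 1 / 0.261 = 3.831.
fm × 4.5 + 1 − fm = 3.831  ⇒  fm × (4.5 − 1) = 2.831  ⇒  fm = 0.81.

0.81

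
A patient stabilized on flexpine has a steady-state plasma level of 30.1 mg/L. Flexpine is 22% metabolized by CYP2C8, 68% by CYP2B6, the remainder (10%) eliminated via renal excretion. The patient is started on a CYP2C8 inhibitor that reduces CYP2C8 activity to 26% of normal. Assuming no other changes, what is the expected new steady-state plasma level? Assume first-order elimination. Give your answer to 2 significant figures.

CYP2C8: 0.22 × 0.26 = 0.0572
CYP2B6: 0.68 (unchanged)
Other: 0.1 (unchanged)
Relative clearance = 0.0572 + 0.68 + 0.1 = 0.8372.
With dosing unchanged, steady-state plasma level scales as 1/CL: 30.1 / 0.8372 = 36 mg/L.

36 mg/L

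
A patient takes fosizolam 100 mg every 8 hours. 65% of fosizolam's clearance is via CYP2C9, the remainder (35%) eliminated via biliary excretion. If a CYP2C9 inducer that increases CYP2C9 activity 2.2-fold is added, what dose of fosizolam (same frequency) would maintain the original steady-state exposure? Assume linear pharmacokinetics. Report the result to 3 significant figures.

The CYP2C9 pathway (65% of clearance) increases to 2.2× activity: 0.65 × 2.2 = 1.43.
Non-CYP routes (35%) are unchanged.
CL_new/CL_old = 1.43 + 0.35 = 1.78.
Css,avg = (dose rate)/CL, so holding Css fixed requires dose ∝ CL: 100 × 1.78 = 178 mg.

178 mg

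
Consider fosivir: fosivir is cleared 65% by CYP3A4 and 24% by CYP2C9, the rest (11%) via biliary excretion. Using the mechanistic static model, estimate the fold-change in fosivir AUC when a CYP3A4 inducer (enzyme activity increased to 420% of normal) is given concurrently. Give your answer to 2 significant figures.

CYP3A4: 0.65 × 4.2 = 2.73
CYP2C9: 0.24 (unchanged)
Other: 0.11 (unchanged)
Relative clearance = 2.73 + 0.24 + 0.11 = 3.08.
AUC ratio = CL_old/CL_new = 1 / 3.08 = 0.32.

0.32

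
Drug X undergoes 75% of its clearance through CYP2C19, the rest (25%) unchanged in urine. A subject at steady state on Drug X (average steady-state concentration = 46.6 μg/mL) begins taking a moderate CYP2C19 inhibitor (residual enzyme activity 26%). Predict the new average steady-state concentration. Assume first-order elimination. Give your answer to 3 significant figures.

105 μg/mL

CYP2C19: 0.75 × 0.26 = 0.195
Other: 0.25 (unchanged)
New clearance relative to baseline: 0.195 + 0.25 = 0.445.
With dosing unchanged, average steady-state concentration scales as 1/CL: 46.6 / 0.445 = 105 μg/mL.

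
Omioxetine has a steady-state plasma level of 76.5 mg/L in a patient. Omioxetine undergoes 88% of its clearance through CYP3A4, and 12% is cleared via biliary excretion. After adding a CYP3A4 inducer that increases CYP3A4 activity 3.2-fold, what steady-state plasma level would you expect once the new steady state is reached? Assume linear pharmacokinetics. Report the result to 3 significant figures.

The CYP3A4 pathway (88% of clearance) rises to 3.2× activity: 0.88 × 3.2 = 2.816.
The remaining 12% of clearance is unaffected.
New clearance relative to baseline: 2.816 + 0.12 = 2.936.
Steady-state plasma level ∝ 1/CL, so new value = 76.5 / 2.936 = 26.1 mg/L.

26.1 mg/L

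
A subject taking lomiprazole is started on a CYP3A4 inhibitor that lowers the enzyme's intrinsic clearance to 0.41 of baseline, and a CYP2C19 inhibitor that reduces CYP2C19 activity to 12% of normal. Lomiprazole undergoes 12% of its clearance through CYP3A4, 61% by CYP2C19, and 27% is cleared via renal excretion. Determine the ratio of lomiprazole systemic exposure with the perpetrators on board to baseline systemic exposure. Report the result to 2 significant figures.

2.5

The CYP3A4 pathway (12% of clearance) drops to 0.41× activity: 0.12 × 0.41 = 0.0492.
The CYP2C19 pathway (61% of clearance) is reduced to 0.12× activity: 0.61 × 0.12 = 0.0732.
Non-CYP routes (27%) are unchanged.
New clearance relative to baseline: 0.0492 + 0.0732 + 0.27 = 0.3924.
Because systemic exposure varies inversely with clearance, the combined effect is 1 / 0.3924 = 2.5.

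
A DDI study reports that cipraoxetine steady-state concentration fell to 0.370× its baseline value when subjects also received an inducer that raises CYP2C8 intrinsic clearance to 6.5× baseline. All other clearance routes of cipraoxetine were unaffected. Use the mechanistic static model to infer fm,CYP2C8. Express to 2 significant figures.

0.31

Call the CYP2C8 fraction fm. After the interaction, CL_new/CL_old = fm × 6.5 + (1 − fm).
Steady-state concentration ratio = 1 / (new CL fraction), so new CL fraction = 1 / 0.370 = 2.703.
fm × 6.5 + 1 − fm = 2.703  ⇒  fm × (6.5 − 1) = 1.703  ⇒  fm = 0.31.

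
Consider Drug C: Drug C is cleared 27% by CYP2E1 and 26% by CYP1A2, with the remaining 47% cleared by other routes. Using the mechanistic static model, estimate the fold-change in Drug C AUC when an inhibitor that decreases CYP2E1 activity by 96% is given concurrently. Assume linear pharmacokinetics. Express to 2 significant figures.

The CYP2E1 pathway (27% of clearance) drops to 0.04× activity: 0.27 × 0.04 = 0.0108.
CYP1A2 (26%) and the residual 47% are unaffected.
CL_new/CL_old = 0.0108 + 0.26 + 0.47 = 0.7408.
AUC ratio = CL_old/CL_new = 1 / 0.7408 = 1.3.

1.3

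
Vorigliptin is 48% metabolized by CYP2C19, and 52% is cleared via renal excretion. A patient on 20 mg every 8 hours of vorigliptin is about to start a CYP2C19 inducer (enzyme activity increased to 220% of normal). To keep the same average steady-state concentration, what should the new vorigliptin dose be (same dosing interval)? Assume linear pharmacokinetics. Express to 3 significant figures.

The CYP2C19 pathway (48% of clearance) rises to 2.2× activity: 0.48 × 2.2 = 1.056.
Non-CYP routes (52%) are unchanged.
Relative clearance = 1.056 + 0.52 = 1.576.
Exposure is unchanged when dose changes in proportion to clearance. New dose = 20 mg × 1.576 = 31.5 mg.

31.5 mg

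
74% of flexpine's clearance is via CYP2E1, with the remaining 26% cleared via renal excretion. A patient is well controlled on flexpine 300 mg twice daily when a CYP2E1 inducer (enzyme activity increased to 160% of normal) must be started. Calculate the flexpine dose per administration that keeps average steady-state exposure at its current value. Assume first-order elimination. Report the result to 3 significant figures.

The CYP2E1 pathway (74% of clearance) rises to 1.6× activity: 0.74 × 1.6 = 1.184.
The remaining 26% of clearance is unaffected.
CL_new/CL_old = 1.184 + 0.26 = 1.444.
To maintain the same steady-state level, dose must scale with clearance: new dose = 300 × 1.444 = 433 mg.

433 mg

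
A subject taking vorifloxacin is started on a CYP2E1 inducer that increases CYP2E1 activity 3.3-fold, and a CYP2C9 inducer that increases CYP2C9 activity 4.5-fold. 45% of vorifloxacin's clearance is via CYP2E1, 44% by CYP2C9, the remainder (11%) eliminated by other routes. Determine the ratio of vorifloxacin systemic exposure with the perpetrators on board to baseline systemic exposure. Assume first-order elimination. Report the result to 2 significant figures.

CYP2E1: 0.45 × 3.3 = 1.485
CYP2C9: 0.44 × 4.5 = 1.98
Other: 0.11 (unchanged)
CL_new/CL_old = 1.485 + 1.98 + 0.11 = 3.575.
Net systemic exposure ratio = 1 / 3.575 = 0.28.

0.28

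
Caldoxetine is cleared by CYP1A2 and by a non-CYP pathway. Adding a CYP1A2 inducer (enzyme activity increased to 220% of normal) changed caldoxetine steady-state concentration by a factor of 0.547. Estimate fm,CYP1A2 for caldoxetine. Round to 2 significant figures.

0.69

Let fm be the CYP1A2 fraction. New clearance relative to baseline = fm × 2.2 + (1 − fm).
Steady-state concentration ratio = 1 / (new CL fraction), so new CL fraction = 1 / 0.547 = 1.828.
fm × 2.2 + 1 − fm = 1.828  ⇒  fm × (2.2 − 1) = 0.8282  ⇒  fm = 0.69.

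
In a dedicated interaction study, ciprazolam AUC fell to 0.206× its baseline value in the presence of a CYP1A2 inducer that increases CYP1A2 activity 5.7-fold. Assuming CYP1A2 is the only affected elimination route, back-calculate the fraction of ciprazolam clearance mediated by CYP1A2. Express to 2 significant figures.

0.82

Let x = fm,CYP1A2. Because AUC ∝ 1/CL, relative clearance rose to 1/0.206 = 4.854.
Setting x·5.7 + (1 − x) = 4.854 and solving: x = (4.854 − 1)/(5.7 − 1) = 0.82.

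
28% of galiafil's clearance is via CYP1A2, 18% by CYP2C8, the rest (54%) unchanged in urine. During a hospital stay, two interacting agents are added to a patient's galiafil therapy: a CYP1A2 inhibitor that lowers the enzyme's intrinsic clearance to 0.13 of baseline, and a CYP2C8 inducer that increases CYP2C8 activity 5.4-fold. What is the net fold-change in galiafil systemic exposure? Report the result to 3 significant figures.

CYP1A2: 0.28 × 0.13 = 0.0364
CYP2C8: 0.18 × 5.4 = 0.972
Other: 0.54 (unchanged)
CL_new/CL_old = 0.0364 + 0.972 + 0.54 = 1.5484.
Because systemic exposure varies inversely with clearance, the combined effect is 1 / 1.5484 = 0.646.

0.646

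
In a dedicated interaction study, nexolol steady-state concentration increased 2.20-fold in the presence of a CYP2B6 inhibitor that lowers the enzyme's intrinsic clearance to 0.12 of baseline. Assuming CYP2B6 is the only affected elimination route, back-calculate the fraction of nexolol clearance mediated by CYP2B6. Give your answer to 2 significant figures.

CL'/CL = 1 / 2.20 = 0.4545
0.12·fm + (1 − fm) = 0.4545
fm = (0.4545 − 1) / (0.12 − 1) = 0.62

0.62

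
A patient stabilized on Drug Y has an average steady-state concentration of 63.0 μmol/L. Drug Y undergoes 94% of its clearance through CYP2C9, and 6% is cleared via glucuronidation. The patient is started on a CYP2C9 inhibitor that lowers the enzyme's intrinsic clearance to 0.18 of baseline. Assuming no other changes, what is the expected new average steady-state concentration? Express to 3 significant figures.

The CYP2C9 pathway (94% of clearance) falls to 0.18× activity: 0.94 × 0.18 = 0.1692.
The remaining 6% of clearance is unaffected.
New clearance relative to baseline: 0.1692 + 0.06 = 0.2292.
New average steady-state concentration = baseline ÷ relative clearance = 63.0 / 0.2292 = 275 μmol/L.

275 μmol/L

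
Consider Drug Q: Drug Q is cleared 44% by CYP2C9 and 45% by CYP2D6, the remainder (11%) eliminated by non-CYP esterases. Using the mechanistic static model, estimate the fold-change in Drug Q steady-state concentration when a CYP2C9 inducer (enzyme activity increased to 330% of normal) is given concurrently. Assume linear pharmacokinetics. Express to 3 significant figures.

The CYP2C9 pathway (44% of clearance) increases to 3.3× activity: 0.44 × 3.3 = 1.452.
CYP2D6 (45%) and the residual 11% are unaffected.
CL_new/CL_old = 1.452 + 0.45 + 0.11 = 2.012.
Steady-state concentration is inversely proportional to clearance, so the fold-change is 1 / 2.012 = 0.497.

0.497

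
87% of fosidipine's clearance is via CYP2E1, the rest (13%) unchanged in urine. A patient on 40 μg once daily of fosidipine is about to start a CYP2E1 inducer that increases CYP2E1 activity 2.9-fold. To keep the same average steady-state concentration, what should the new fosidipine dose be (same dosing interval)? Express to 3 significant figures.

106 μg

CYP2E1: 0.87 × 2.9 = 2.523
Other: 0.13 (unchanged)
CL_new/CL_old = 2.523 + 0.13 = 2.653.
To maintain the same steady-state level, dose must scale with clearance: new dose = 40 × 2.653 = 106 μg.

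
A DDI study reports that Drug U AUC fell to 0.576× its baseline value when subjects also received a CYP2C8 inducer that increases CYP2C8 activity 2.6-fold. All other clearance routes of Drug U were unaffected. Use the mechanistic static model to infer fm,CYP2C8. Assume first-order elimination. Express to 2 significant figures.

Call the CYP2C8 fraction fm. After the interaction, CL_new/CL_old = fm × 2.6 + (1 − fm).
AUC ratio = 1 / (new CL fraction), so new CL fraction = 1 / 0.576 = 1.736.
fm × 2.6 + 1 − fm = 1.736  ⇒  fm × (2.6 − 1) = 0.7361  ⇒  fm = 0.46.

0.46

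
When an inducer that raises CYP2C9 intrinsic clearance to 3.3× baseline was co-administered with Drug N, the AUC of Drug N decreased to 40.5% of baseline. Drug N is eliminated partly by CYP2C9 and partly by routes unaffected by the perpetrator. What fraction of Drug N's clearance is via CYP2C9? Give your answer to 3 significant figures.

CL'/CL = 1 / 0.405 = 2.469
3.3·fm + (1 − fm) = 2.469
fm = (2.469 − 1) / (3.3 − 1) = 0.639

0.639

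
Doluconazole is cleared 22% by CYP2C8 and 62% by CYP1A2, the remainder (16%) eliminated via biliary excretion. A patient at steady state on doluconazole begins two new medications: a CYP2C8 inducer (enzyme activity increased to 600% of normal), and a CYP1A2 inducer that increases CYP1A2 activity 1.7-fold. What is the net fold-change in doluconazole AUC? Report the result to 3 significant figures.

CYP2C8: 0.22 × 6 = 1.32
CYP1A2: 0.62 × 1.7 = 1.054
Other: 0.16 (unchanged)
CL_new/CL_old = 1.32 + 1.054 + 0.16 = 2.534.
AUC ∝ 1/CL: fold-change = 1 / 2.534 = 0.395.

0.395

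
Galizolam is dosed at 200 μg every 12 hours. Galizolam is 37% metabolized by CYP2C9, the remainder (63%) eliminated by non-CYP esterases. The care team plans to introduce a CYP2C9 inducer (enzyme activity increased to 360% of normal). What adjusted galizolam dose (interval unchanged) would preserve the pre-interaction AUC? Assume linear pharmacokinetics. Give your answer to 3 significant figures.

392 μg

The CYP2C9 pathway (37% of clearance) rises to 3.6× activity: 0.37 × 3.6 = 1.332.
The remaining 63% of clearance is unaffected.
CL_new/CL_old = 1.332 + 0.63 = 1.962.
To maintain the same steady-state level, dose must scale with clearance: new dose = 200 × 1.962 = 392 μg.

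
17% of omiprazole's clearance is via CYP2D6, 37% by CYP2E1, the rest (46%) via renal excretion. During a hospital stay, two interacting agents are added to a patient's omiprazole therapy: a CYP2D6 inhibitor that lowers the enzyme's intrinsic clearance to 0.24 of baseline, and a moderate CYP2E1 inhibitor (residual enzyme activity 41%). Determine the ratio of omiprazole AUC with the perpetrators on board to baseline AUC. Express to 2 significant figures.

1.5

CYP2D6: 0.17 × 0.24 = 0.0408
CYP2E1: 0.37 × 0.41 = 0.1517
Other: 0.46 (unchanged)
Relative clearance = 0.0408 + 0.1517 + 0.46 = 0.6525.
Because AUC varies inversely with clearance, the combined effect is 1 / 0.6525 = 1.5.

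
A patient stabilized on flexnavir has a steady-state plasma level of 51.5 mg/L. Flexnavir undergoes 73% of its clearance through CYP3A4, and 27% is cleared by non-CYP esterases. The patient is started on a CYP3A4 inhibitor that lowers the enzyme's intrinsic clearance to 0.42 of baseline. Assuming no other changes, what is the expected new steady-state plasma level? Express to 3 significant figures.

CYP3A4: 0.73 × 0.42 = 0.3066
Other: 0.27 (unchanged)
New clearance relative to baseline: 0.3066 + 0.27 = 0.5766.
With dosing unchanged, steady-state plasma level scales as 1/CL: 51.5 / 0.5766 = 89.3 mg/L.

89.3 mg/L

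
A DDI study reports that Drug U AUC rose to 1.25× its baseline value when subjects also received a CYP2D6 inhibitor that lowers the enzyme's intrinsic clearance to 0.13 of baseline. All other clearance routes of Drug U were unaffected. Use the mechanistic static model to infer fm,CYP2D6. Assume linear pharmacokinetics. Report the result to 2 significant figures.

0.23

Let x = fm,CYP2D6. Because AUC ∝ 1/CL, relative clearance fell to 1/1.25 = 0.8.
Only the CYP2D6 route changed, so 0.8 = x·0.13 + (1 − x), giving x = 0.23.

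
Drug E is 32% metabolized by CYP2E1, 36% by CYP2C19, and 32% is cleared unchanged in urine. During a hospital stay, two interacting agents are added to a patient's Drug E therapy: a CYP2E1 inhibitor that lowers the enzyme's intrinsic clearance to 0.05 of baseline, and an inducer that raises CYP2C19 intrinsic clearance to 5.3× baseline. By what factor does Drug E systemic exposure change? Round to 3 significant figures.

The CYP2E1 pathway (32% of clearance) is reduced to 0.05× activity: 0.32 × 0.05 = 0.016.
The CYP2C19 pathway (36% of clearance) increases to 5.3× activity: 0.36 × 5.3 = 1.908.
Non-CYP routes (32%) are unchanged.
CL_new/CL_old = 0.016 + 1.908 + 0.32 = 2.244.
Net systemic exposure ratio = 1 / 2.244 = 0.446.

0.446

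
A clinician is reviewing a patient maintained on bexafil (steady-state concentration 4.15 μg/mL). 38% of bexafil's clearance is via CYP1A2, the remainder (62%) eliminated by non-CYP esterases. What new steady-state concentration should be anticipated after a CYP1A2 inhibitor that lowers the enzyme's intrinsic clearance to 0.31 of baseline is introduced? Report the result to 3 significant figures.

5.62 μg/mL

The CYP1A2 pathway (38% of clearance) is reduced to 0.31× activity: 0.38 × 0.31 = 0.1178.
Non-CYP routes (62%) are unchanged.
New clearance relative to baseline: 0.1178 + 0.62 = 0.7378.
With dosing unchanged, steady-state concentration scales as 1/CL: 4.15 / 0.7378 = 5.62 μg/mL.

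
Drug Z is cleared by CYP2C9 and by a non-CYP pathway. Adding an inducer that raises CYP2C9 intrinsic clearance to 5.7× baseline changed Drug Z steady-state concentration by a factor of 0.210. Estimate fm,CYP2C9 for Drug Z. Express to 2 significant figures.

0.80

Let fm be the CYP2C9 fraction. New clearance relative to baseline = fm × 5.7 + (1 − fm).
Steady-state concentration ratio = 1 / (new CL fraction), so new CL fraction = 1 / 0.210 = 4.762.
fm × 5.7 + 1 − fm = 4.762  ⇒  fm × (5.7 − 1) = 3.762  ⇒  fm = 0.80.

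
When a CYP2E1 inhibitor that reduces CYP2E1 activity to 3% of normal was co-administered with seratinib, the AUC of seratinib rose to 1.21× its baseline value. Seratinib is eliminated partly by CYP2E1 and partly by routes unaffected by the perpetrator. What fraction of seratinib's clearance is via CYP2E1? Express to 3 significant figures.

0.179

Let x = fm,CYP2E1. Because AUC ∝ 1/CL, relative clearance fell to 1/1.21 = 0.8264.
Only the CYP2E1 route changed, so 0.8264 = x·0.03 + (1 − x), giving x = 0.179.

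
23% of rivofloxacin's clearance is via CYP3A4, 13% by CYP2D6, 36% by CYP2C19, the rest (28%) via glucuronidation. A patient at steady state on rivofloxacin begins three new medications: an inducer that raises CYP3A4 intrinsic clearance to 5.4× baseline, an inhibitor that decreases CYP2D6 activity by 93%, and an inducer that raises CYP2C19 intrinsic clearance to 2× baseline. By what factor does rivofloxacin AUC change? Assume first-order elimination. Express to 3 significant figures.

CYP3A4: 0.23 × 5.4 = 1.242
CYP2D6: 0.13 × 0.07 = 0.0091
CYP2C19: 0.36 × 2 = 0.72
Other: 0.28 (unchanged)
Relative clearance = 1.242 + 0.0091 + 0.72 + 0.28 = 2.2511.
Because AUC varies inversely with clearance, the combined effect is 1 / 2.2511 = 0.444.

0.444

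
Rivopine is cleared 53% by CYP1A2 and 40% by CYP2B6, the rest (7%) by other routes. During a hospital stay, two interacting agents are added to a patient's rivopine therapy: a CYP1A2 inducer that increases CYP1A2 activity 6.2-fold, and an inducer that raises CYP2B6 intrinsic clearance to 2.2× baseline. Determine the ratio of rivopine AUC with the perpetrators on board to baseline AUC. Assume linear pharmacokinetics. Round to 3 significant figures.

0.236

CYP1A2: 0.53 × 6.2 = 3.286
CYP2B6: 0.4 × 2.2 = 0.88
Other: 0.07 (unchanged)
Relative clearance = 3.286 + 0.88 + 0.07 = 4.236.
Net AUC ratio = 1 / 4.236 = 0.236.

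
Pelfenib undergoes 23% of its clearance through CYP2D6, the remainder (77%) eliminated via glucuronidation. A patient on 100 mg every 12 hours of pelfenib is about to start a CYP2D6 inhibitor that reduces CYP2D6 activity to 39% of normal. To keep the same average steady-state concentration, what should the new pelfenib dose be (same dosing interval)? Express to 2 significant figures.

86 mg

The CYP2D6 pathway (23% of clearance) falls to 0.39× activity: 0.23 × 0.39 = 0.0897.
The remaining 77% of clearance is unaffected.
New clearance relative to baseline: 0.0897 + 0.77 = 0.8597.
Css,avg = (dose rate)/CL, so holding Css fixed requires dose ∝ CL: 100 × 0.8597 = 86 mg.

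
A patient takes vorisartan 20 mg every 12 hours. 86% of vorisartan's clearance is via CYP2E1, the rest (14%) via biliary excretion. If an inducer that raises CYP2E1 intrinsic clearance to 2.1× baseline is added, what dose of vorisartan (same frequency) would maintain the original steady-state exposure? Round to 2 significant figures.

39 mg

CYP2E1: 0.86 × 2.1 = 1.806
Other: 0.14 (unchanged)
New clearance relative to baseline: 1.806 + 0.14 = 1.946.
Exposure is unchanged when dose changes in proportion to clearance. New dose = 20 mg × 1.946 = 39 mg.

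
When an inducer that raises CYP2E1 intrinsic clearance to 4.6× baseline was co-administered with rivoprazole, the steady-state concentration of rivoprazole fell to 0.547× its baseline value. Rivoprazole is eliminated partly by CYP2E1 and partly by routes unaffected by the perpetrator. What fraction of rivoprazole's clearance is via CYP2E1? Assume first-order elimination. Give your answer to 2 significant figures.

Call the CYP2E1 fraction fm. After the interaction, CL_new/CL_old = fm × 4.6 + (1 − fm).
Steady-state concentration ratio = 1 / (new CL fraction), so new CL fraction = 1 / 0.547 = 1.828.
fm × 4.6 + 1 − fm = 1.828  ⇒  fm × (4.6 − 1) = 0.8282  ⇒  fm = 0.23.

0.23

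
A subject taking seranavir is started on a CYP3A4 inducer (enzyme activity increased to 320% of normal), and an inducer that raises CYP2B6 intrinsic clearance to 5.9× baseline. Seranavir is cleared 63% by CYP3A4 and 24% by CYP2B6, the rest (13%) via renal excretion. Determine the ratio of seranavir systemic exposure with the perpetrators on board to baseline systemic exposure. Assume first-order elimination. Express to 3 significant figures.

CYP3A4: 0.63 × 3.2 = 2.016
CYP2B6: 0.24 × 5.9 = 1.416
Other: 0.13 (unchanged)
Relative clearance = 2.016 + 1.416 + 0.13 = 3.562.
Systemic exposure ∝ 1/CL: fold-change = 1 / 3.562 = 0.281.

0.281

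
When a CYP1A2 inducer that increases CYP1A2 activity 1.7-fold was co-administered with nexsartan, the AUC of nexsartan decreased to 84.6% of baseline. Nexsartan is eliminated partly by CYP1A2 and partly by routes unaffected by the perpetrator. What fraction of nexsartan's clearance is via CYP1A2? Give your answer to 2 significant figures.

Let x = fm,CYP1A2. Because AUC ∝ 1/CL, relative clearance rose to 1/0.846 = 1.182.
Only the CYP1A2 route changed, so 1.182 = x·1.7 + (1 − x), giving x = 0.26.

0.26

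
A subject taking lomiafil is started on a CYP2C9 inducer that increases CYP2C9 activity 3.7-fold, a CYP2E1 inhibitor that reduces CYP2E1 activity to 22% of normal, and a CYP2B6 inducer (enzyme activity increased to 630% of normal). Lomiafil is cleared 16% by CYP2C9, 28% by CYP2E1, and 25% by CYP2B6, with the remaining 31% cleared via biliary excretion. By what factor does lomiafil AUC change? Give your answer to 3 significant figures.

0.394

The CYP2C9 pathway (16% of clearance) rises to 3.7× activity: 0.16 × 3.7 = 0.592.
The CYP2E1 pathway (28% of clearance) falls to 0.22× activity: 0.28 × 0.22 = 0.0616.
The CYP2B6 pathway (25% of clearance) is boosted to 6.3× activity: 0.25 × 6.3 = 1.575.
The remaining 31% of clearance is unaffected.
New clearance relative to baseline: 0.592 + 0.0616 + 1.575 + 0.31 = 2.5386.
Net AUC ratio = 1 / 2.5386 = 0.394.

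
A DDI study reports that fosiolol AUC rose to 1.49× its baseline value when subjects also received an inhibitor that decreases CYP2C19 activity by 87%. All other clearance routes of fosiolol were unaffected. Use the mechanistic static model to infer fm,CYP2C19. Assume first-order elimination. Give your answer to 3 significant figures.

CL'/CL = 1 / 1.49 = 0.6711
0.13·fm + (1 − fm) = 0.6711
fm = (0.6711 − 1) / (0.13 − 1) = 0.378

0.378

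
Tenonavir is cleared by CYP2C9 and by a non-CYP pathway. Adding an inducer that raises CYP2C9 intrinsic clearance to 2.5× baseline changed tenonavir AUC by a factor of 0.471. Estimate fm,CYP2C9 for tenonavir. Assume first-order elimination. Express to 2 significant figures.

0.75

CL'/CL = 1 / 0.471 = 2.123
2.5·fm + (1 − fm) = 2.123
fm = (2.123 − 1) / (2.5 − 1) = 0.75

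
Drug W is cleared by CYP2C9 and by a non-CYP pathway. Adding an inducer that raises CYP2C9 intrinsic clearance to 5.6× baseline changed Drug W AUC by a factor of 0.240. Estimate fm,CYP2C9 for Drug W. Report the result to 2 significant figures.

Call the CYP2C9 fraction fm. After the interaction, CL_new/CL_old = fm × 5.6 + (1 − fm).
AUC ratio = 1 / (new CL fraction), so new CL fraction = 1 / 0.240 = 4.167.
fm × 5.6 + 1 − fm = 4.167  ⇒  fm × (5.6 − 1) = 3.167  ⇒  fm = 0.69.

0.69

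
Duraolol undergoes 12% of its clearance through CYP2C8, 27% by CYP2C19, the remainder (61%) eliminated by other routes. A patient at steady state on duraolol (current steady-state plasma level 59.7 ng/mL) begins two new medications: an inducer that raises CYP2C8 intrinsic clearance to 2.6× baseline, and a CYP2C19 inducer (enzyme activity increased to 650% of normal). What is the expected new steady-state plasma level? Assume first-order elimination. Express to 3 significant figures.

22.3 ng/mL

The CYP2C8 pathway (12% of clearance) increases to 2.6× activity: 0.12 × 2.6 = 0.312.
The CYP2C19 pathway (27% of clearance) rises to 6.5× activity: 0.27 × 6.5 = 1.755.
Non-CYP routes (61%) are unchanged.
CL_new/CL_old = 0.312 + 1.755 + 0.61 = 2.677.
New steady-state plasma level = 59.7 / 2.677 = 22.3 ng/mL (concentration scales inversely with clearance).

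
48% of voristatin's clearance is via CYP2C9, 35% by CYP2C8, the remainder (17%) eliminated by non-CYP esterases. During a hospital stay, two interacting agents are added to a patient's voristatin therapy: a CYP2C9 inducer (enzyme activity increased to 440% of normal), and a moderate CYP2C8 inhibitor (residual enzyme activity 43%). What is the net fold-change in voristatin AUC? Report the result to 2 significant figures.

CYP2C9: 0.48 × 4.4 = 2.112
CYP2C8: 0.35 × 0.43 = 0.1505
Other: 0.17 (unchanged)
Relative clearance = 2.112 + 0.1505 + 0.17 = 2.4325.
Because AUC varies inversely with clearance, the combined effect is 1 / 2.4325 = 0.41.

0.41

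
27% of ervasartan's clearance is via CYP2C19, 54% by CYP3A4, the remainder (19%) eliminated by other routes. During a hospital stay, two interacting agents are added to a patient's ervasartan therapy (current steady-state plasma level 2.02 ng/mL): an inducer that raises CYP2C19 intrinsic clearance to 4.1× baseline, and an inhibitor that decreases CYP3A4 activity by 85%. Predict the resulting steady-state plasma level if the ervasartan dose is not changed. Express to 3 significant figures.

The CYP2C19 pathway (27% of clearance) increases to 4.1× activity: 0.27 × 4.1 = 1.107.
The CYP3A4 pathway (54% of clearance) drops to 0.15× activity: 0.54 × 0.15 = 0.081.
Non-CYP routes (19%) are unchanged.
New clearance relative to baseline: 1.107 + 0.081 + 0.19 = 1.378.
New steady-state plasma level = 2.02 / 1.378 = 1.47 ng/mL (concentration scales inversely with clearance).

1.47 ng/mL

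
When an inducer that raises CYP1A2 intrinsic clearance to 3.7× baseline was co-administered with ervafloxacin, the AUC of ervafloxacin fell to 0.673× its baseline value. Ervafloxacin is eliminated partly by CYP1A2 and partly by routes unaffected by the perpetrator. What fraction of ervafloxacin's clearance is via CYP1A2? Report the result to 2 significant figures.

Let fm be the CYP1A2 fraction. New clearance relative to baseline = fm × 3.7 + (1 − fm).
AUC ratio = 1 / (new CL fraction), so new CL fraction = 1 / 0.673 = 1.486.
fm × 3.7 + 1 − fm = 1.486  ⇒  fm × (3.7 − 1) = 0.4859  ⇒  fm = 0.18.

0.18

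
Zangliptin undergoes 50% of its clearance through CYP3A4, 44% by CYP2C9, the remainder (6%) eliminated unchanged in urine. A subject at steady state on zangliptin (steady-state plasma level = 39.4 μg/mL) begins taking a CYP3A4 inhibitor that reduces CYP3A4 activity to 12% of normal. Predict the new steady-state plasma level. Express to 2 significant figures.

70 μg/mL

The CYP3A4 pathway (50% of clearance) falls to 0.12× activity: 0.5 × 0.12 = 0.06.
CYP2C9 (44%) and the residual 6% are unaffected.
CL_new/CL_old = 0.06 + 0.44 + 0.06 = 0.56.
Steady-state plasma level ∝ 1/CL, so new value = 39.4 / 0.56 = 70 μg/mL.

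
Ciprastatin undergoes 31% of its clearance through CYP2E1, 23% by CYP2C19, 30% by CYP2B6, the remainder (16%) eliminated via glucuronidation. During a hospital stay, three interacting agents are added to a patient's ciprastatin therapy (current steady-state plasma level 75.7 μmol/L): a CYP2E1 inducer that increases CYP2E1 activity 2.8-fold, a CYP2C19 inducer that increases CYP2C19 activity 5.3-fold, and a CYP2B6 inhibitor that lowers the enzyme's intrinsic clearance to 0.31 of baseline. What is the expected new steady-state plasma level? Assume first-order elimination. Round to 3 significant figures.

32.4 μmol/L

The CYP2E1 pathway (31% of clearance) rises to 2.8× activity: 0.31 × 2.8 = 0.868.
The CYP2C19 pathway (23% of clearance) increases to 5.3× activity: 0.23 × 5.3 = 1.219.
The CYP2B6 pathway (30% of clearance) falls to 0.31× activity: 0.3 × 0.31 = 0.093.
Non-CYP routes (16%) are unchanged.
CL_new/CL_old = 0.868 + 1.219 + 0.093 + 0.16 = 2.34.
New steady-state plasma level = 75.7 / 2.34 = 32.4 μmol/L (concentration scales inversely with clearance).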